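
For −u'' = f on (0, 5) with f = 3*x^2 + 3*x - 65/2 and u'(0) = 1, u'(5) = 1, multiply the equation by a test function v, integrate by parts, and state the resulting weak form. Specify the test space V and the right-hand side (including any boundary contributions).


V = H^1(0, 5) (v unrestricted at boundary; u is determined up to an additive constant); weak form: ∫_0^5 u'v' dx = ∫_0^5 (3*x^2 + 3*x - 65/2) v dx + v(5) − v(0) for all v ∈ V.

Multiply both sides by a test function v and integrate from 0 to 5:
  ∫_0^5 −u''(x) v(x) dx = ∫_0^5 f(x) v(x) dx.
Integrate the LHS by parts once:
  ∫_0^5 −u'' v dx = −[u'(x) v(x)]_0^5 + ∫_0^5 u'(x) v'(x) dx.
Thus ∫_0^5 u'(x) v'(x) dx = ∫_0^5 f(x) v(x) dx + [u'(x) v(x)]_0^5.
Choose V so that boundary terms are either known or forced to vanish.
u has inhomogeneous Neumann u'(0) = 1, u'(5) = 1. [u' v]_0^5 = (1)·v(5) − (1)·v(0) = v(5) − v(0). Take V = H^1(0, 5); boundary term becomes part of RHS.
Weak formulation: find u (satisfying any essential BC) such that ∫_0^5 u'(x) v'(x) dx = ∫_0^5 f v dx + v(5) − v(0) for all v ∈ V (Neumann data are natural BCs: they enter the RHS as boundary terms).
Substituting f(x) = 3*x^2 + 3*x - 65/2, the right-hand side is ∫_0^5 (3*x^2 + 3*x - 65/2) v dx + v(5) − v(0).
Compatibility check (pure Neumann): taking v ≡ 1 ∈ V gives 0 = ∫_0^5 f dx + (1) − (1), i.e. ∫_0^5 f dx must equal u'(0) − u'(5) = 0. Indeed ∫_0^5 (3*x^2 + 3*x - 65/2) dx = 0, so the data are compatible. The solution is then unique only up to an additive constant (fix it e.g. by requiring ∫_0^5 u dx = 0).


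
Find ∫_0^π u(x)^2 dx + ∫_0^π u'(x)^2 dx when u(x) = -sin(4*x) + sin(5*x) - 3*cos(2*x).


||u||_{H^1(0,π)}^2 = -100/7 + 44*π

u'(x) = 6*sin(2*x) - 4*cos(4*x) + 5*cos(5*x).
Expand u² and (u')² and integrate term by term on (0, π), using: for integers n ≥ 1, ∫_0^π sin²(nx) dx = ∫_0^π cos²(nx) dx = π/2; for n ≠ n', ∫_0^π sin(nx)sin(n'x) dx = ∫_0^π cos(nx)cos(n'x) dx = 0; and by product-to-sum, ∫_0^π sin(nx)cos(n'x) dx = ½∫_0^π [sin((n+n')x) + sin((n−n')x)] dx, which is 0 when n+n' is even and 2n/(n²−n'²) when n+n' is odd (it need not vanish on (0, π)).
  u² squared terms: (-1)²·∫sin(4x)² dx = 1·π/2 = π/2;  (-3)²·∫cos(2x)² dx = 9·π/2 = 9*π/2;  (1)²·∫sin(5x)² dx = 1·π/2 = π/2.
  u² cross terms: 2·(-1)·(-3)·∫sin(4x)·cos(2x) dx = 6·(0) = 0;  2·(-1)·(1)·∫sin(4x)·sin(5x) dx = -2·(0) = 0;  2·(-3)·(1)·∫cos(2x)·sin(5x) dx = -6·(10/21) = -20/7.
  So ∫_0^π u² dx = π/2 + 9*π/2 + π/2 + 0 + 0 − 20/7 = -20/7 + 11*π/2.
  (u')² squared terms: (-4)²·∫cos(4x)² dx = 16·π/2 = 8*π;  (5)²·∫cos(5x)² dx = 25·π/2 = 25*π/2;  (6)²·∫sin(2x)² dx = 36·π/2 = 18*π.
  (u')² cross terms: 2·(-4)·(5)·∫cos(4x)·cos(5x) dx = -40·(0) = 0;  2·(-4)·(6)·∫cos(4x)·sin(2x) dx = -48·(0) = 0;  2·(5)·(6)·∫cos(5x)·sin(2x) dx = 60·(-4/21) = -80/7.
  So ∫_0^π (u')² dx = 8*π + 25*π/2 + 18*π + 0 + 0 − 80/7 = -80/7 + 77*π/2.
||u||_{H^1}^2 = (-20/7 + 11*π/2) + (-80/7 + 77*π/2) = -100/7 + 44*π.


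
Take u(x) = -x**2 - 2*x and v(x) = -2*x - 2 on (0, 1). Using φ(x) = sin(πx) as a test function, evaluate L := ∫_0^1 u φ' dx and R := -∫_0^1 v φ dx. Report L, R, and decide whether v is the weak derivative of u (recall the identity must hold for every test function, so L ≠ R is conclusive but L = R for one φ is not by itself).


LHS = 6/π, RHS = 6/π. Yes, v = u' weakly.

u(x) = -x**2 - 2*x, classical derivative u'(x) = -2*x - 2.
φ(x) = sin(πx), so φ'(x) = π*cos(π*x).
Note φ(0) = φ(1) = 0, so the boundary term u·φ vanishes.
LHS = ∫_0^1 u(x) φ'(x) dx = ∫_0^1 (-π*x^2*cos(π*x) - 2*π*x*cos(π*x)) dx. Term by term:
  ∫_0^1 -π*x^2*cos(π*x) dx = 2/π;  ∫_0^1 -2*π*x*cos(π*x) dx = 4/π.
Sum: 2/π + 4/π = 6/π.
So LHS = 6/π.
∫_0^1 v(x) φ(x) dx = ∫_0^1 (-2*x*sin(π*x) - 2*sin(π*x)) dx. Term by term:
  ∫_0^1 -2*sin(π*x) dx = -4/π;  ∫_0^1 -2*x*sin(π*x) dx = -2/π.
Sum: -4/π − 2/π = -6/π.
So RHS = -∫_0^1 v(x) φ(x) dx = 6/π.
LHS = RHS, so the identity holds for this test φ.
Moreover u is smooth here and v(x) = u'(x) = -2*x - 2 pointwise, so the identity holds for every test function. Hence v is the weak derivative of u.


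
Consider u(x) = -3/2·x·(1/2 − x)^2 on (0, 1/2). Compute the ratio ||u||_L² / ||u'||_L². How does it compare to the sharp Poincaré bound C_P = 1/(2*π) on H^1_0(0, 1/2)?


||u||_L² / ||u'||_L² = sqrt(14)/28 < C_P = 1/(2*π).

u(x) = -3/2·x·(1/2 − x)^2, so u'(x) = -9*x^2/2 + 3*x - 3/8.
u(x) = -3/2·x·(1/2 − x)^2 vanishes at x = 0 and x = 1/2, so u ∈ H^1_0(0, 1/2). Differentiate via the product rule and integrate the resulting polynomials term by term.
  ∫_0^1/2 u² dx = ∫_0^1/2 (9*x^6/4 - 9*x^5/2 + 27*x^4/8 - 9*x^3/8 + 9*x^2/64) dx. Term by term:
    ∫_0^1/2 9*x^6/4 dx = 9/3584;  ∫_0^1/2 -9*x^5/2 dx = -3/256;  ∫_0^1/2 27*x^4/8 dx = 27/1280;
    ∫_0^1/2 -9*x^3/8 dx = -9/512;  ∫_0^1/2 9*x^2/64 dx = 3/512.
  Sum: 9/3584 − 3/256 + 27/1280 − 9/512 + 3/512 = 3/17920.
  ∫_0^1/2 (u')² dx = ∫_0^1/2 (81*x^4/4 - 27*x^3 + 99*x^2/8 - 9*x/4 + 9/64) dx. Term by term:
    ∫_0^1/2 81*x^4/4 dx = 81/640;  ∫_0^1/2 -27*x^3 dx = -27/64;  ∫_0^1/2 99*x^2/8 dx = 33/64;
    ∫_0^1/2 -9*x/4 dx = -9/32;  ∫_0^1/2 9/64 dx = 9/128.
  Sum: 81/640 − 27/64 + 33/64 − 9/32 + 9/128 = 3/320.
∫_0^1/2 u² dx = 3/17920, so ||u||_L² = sqrt(210)/1120.
∫_0^1/2 (u')² dx = 3/320, so ||u'||_L² = sqrt(15)/40.
Ratio ||u||_L² / ||u'||_L² = sqrt(14)/28.
Sharp Poincaré constant on H^1_0(0, 1/2) is C_P = L/π = 1/(2*π), achieved by sin(2*π·x).
A polynomial bump cannot attain the sharp Poincaré constant (only the first sine eigenfunction does), so the ratio is strictly less than C_P, consistent with ||u||_L² ≤ C_P ||u'||_L².


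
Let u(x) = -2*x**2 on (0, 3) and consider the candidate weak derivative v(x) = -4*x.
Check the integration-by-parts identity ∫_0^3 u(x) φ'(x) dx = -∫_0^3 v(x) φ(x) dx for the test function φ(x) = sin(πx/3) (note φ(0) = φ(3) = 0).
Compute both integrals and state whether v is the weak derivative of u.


LHS = 36/π, RHS = 36/π. Yes, v = u' weakly.

u(x) = -2*x**2, classical derivative u'(x) = -4*x.
φ(x) = sin(πx/3), so φ'(x) = π*cos(π*x/3)/3.
Note φ(0) = φ(3) = 0, so the boundary term u·φ vanishes.
LHS = ∫_0^3 u(x) φ'(x) dx = ∫_0^3 (-2*π*x^2*cos(π*x/3)/3) dx. Term by term:
  ∫_0^3 -2*π*x^2*cos(π*x/3)/3 dx = 36/π.
So LHS = 36/π.
∫_0^3 v(x) φ(x) dx = ∫_0^3 (-4*x*sin(π*x/3)) dx. Term by term:
  ∫_0^3 -4*x*sin(π*x/3) dx = -36/π.
So RHS = -∫_0^3 v(x) φ(x) dx = 36/π.
LHS = RHS, so the identity holds for this test φ.
Moreover u is smooth here and v(x) = u'(x) = -4*x pointwise, so the identity holds for every test function. Hence v is the weak derivative of u.


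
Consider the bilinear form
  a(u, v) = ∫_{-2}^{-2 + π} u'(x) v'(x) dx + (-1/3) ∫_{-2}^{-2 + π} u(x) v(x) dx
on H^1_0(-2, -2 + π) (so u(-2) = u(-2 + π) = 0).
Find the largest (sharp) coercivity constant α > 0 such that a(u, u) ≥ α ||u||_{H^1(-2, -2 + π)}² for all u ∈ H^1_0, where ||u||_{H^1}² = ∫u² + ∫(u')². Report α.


α = 1/3

Coercivity of a(·,·) on H^1_0(-2, -2 + π) means a(u, u) ≥ α ||u||_{H^1}² for every u ∈ H^1_0.
The interval has length L = π, and Poincaré/coercivity depend only on L. Here a(u, u) = ∫(u')² + (-1/3)·∫u².
Here c = -1/3 < 0 with |c| < (π/L)² = 1, so coercivity still holds. The condition a(u,u) ≥ α||u||_{H^1}² reads (1−α)∫(u')² ≥ (α−c)∫u². Any admissible α is ≤ 1 (rapidly oscillating u have ∫u²/∫(u')² → 0), and α = 1 would force 0 ≥ (1−c)∫u², impossible since c < 1; so 1−α > 0. By the sharp Poincaré inequality on H^1_0 of an interval of length L, ∫(u')² ≥ (π/L)²∫u² with equality for the first sine mode sin(π(x−x₀)/L) (x₀ the left endpoint), so the inequality holds for all u iff (1−α)(π/L)² ≥ α − c, i.e. α ≤ ((π/L)² + c)/((π/L)² + 1) = (1 + c(L/π)²)/(1 + (L/π)²). (Direct route, valid since c ≤ 0: Poincaré gives c∫u² ≥ c(L/π)²∫(u')², so a(u,u) ≥ (1 + c(L/π)²)∫(u')², while ||u||_{H^1}² ≤ (1 + (L/π)²)∫(u')²; dividing yields the same α.) With (π/L)² = 1 and c = -1/3, the largest admissible constant is α = ((π/L)² + c)/((π/L)² + 1).
Simplifying, α = 1/3.


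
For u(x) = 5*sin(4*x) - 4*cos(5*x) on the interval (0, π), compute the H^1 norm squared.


||u||_{H^1(0,π)}^2 = 8320/9 + 841*π/2

u'(x) = 20*sin(5*x) + 20*cos(4*x).
Expand u² and (u')² and integrate term by term on (0, π), using: for integers n ≥ 1, ∫_0^π sin²(nx) dx = ∫_0^π cos²(nx) dx = π/2; for n ≠ n', ∫_0^π sin(nx)sin(n'x) dx = ∫_0^π cos(nx)cos(n'x) dx = 0; and by product-to-sum, ∫_0^π sin(nx)cos(n'x) dx = ½∫_0^π [sin((n+n')x) + sin((n−n')x)] dx, which is 0 when n+n' is even and 2n/(n²−n'²) when n+n' is odd (it need not vanish on (0, π)).
  u² squared terms: (-4)²·∫cos(5x)² dx = 16·π/2 = 8*π;  (5)²·∫sin(4x)² dx = 25·π/2 = 25*π/2.
  u² cross terms: 2·(-4)·(5)·∫cos(5x)·sin(4x) dx = -40·(-8/9) = 320/9.
  So ∫_0^π u² dx = 8*π + 25*π/2 + 320/9 = 320/9 + 41*π/2.
  (u')² squared terms: (20)²·∫cos(4x)² dx = 400·π/2 = 200*π;  (20)²·∫sin(5x)² dx = 400·π/2 = 200*π.
  (u')² cross terms: 2·(20)·(20)·∫cos(4x)·sin(5x) dx = 800·(10/9) = 8000/9.
  So ∫_0^π (u')² dx = 200*π + 200*π + 8000/9 = 8000/9 + 400*π.
||u||_{H^1}^2 = (320/9 + 41*π/2) + (8000/9 + 400*π) = 8320/9 + 841*π/2.


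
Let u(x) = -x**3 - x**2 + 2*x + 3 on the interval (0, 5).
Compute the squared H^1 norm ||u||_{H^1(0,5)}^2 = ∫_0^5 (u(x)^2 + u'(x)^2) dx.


||u||_{H^1}^2 = 845455/42

The H^1 norm (squared) on an interval (0, L) is
  ||u||_{H^1}^2 = ∫_0^L u(x)^2 dx + ∫_0^L u'(x)^2 dx.
Compute u'(x) = -3*x**2 - 2*x + 2.
Then u(x)^2 = x**6 + 2*x**5 - 3*x**4 - 10*x**3 - 2*x**2 + 12*x + 9 and u'(x)^2 = 9*x**4 + 12*x**3 - 8*x**2 - 8*x + 4.
Integrate each monomial from 0 to 5 using ∫_0^5 c·x^n dx = c·5^(n+1)/(n+1):
  ∫_0^5 u(x)^2 dx = ∫_0^5 (x^6 + 2*x^5 - 3*x^4 - 10*x^3 - 2*x^2 + 12*x + 9) dx. Term by term:
    ∫_0^5 x^6 dx = 78125/7;  ∫_0^5 2*x^5 dx = 15625/3;  ∫_0^5 -3*x^4 dx = -1875;
    ∫_0^5 -10*x^3 dx = -3125/2;  ∫_0^5 -2*x^2 dx = -250/3;  ∫_0^5 12*x dx = 150;
    ∫_0^5 9 dx = 45.
  Sum: 78125/7 + 15625/3 − 1875 − 3125/2 − 250/3 + 150 + 45 = 182605/14.
  ∫_0^5 u'(x)^2 dx = ∫_0^5 (9*x^4 + 12*x^3 - 8*x^2 - 8*x + 4) dx. Term by term:
    ∫_0^5 9*x^4 dx = 5625;  ∫_0^5 12*x^3 dx = 1875;  ∫_0^5 -8*x^2 dx = -1000/3;
    ∫_0^5 -8*x dx = -100;  ∫_0^5 4 dx = 20.
  Sum: 5625 + 1875 − 1000/3 − 100 + 20 = 21260/3.
Adding: ||u||_{H^1}^2 = 182605/14 + 21260/3 = 845455/42.


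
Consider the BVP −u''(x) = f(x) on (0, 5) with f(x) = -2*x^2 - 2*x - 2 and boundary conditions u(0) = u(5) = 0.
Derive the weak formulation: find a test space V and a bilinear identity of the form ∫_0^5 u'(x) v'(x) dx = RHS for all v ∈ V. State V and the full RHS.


V = H^1_0(0, 5) (so v(0) = v(5) = 0); weak form: ∫_0^5 u'v' dx = ∫_0^5 (-2*x^2 - 2*x - 2) v dx for all v ∈ V.

Multiply both sides by a test function v and integrate from 0 to 5:
  ∫_0^5 −u''(x) v(x) dx = ∫_0^5 f(x) v(x) dx.
Integrate the LHS by parts once:
  ∫_0^5 −u'' v dx = −[u'(x) v(x)]_0^5 + ∫_0^5 u'(x) v'(x) dx.
Thus ∫_0^5 u'(x) v'(x) dx = ∫_0^5 f(x) v(x) dx + [u'(x) v(x)]_0^5.
Choose V so that boundary terms are either known or forced to vanish.
u is Dirichlet: u(0) = u(5) = 0. Let V = H^1_0(0, 5); then v(0) = v(5) = 0, and [u' v]_0^5 = 0.
Weak formulation: find u (satisfying any essential BC) such that ∫_0^5 u'(x) v'(x) dx = ∫_0^5 f v dx for all v ∈ V.
Substituting f(x) = -2*x^2 - 2*x - 2, the right-hand side is ∫_0^5 (-2*x^2 - 2*x - 2) v dx.


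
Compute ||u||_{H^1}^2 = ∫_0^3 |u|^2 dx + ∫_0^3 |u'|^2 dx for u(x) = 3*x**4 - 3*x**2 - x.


||u||_{H^1}^2 = 103569/2

The H^1 norm (squared) on an interval (0, L) is
  ||u||_{H^1}^2 = ∫_0^L u(x)^2 dx + ∫_0^L u'(x)^2 dx.
Compute u'(x) = 12*x**3 - 6*x - 1.
Then u(x)^2 = 9*x**8 - 18*x**6 - 6*x**5 + 9*x**4 + 6*x**3 + x**2 and u'(x)^2 = 144*x**6 - 144*x**4 - 24*x**3 + 36*x**2 + 12*x + 1.
Integrate each monomial from 0 to 3 using ∫_0^3 c·x^n dx = c·3^(n+1)/(n+1):
  ∫_0^3 u(x)^2 dx = ∫_0^3 (9*x^8 - 18*x^6 - 6*x^5 + 9*x^4 + 6*x^3 + x^2) dx. Term by term:
    ∫_0^3 9*x^8 dx = 19683;  ∫_0^3 -18*x^6 dx = -39366/7;  ∫_0^3 -6*x^5 dx = -729;
    ∫_0^3 9*x^4 dx = 2187/5;  ∫_0^3 6*x^3 dx = 243/2;  ∫_0^3 x^2 dx = 9.
  Sum: 19683 − 39366/7 − 729 + 2187/5 + 243/2 + 9 = 972873/70.
  ∫_0^3 u'(x)^2 dx = ∫_0^3 (144*x^6 - 144*x^4 - 24*x^3 + 36*x^2 + 12*x + 1) dx. Term by term:
    ∫_0^3 144*x^6 dx = 314928/7;  ∫_0^3 -144*x^4 dx = -34992/5;  ∫_0^3 -24*x^3 dx = -486;
    ∫_0^3 36*x^2 dx = 324;  ∫_0^3 12*x dx = 54;  ∫_0^3 1 dx = 3.
  Sum: 314928/7 − 34992/5 − 486 + 324 + 54 + 3 = 1326021/35.
Adding: ||u||_{H^1}^2 = 972873/70 + 1326021/35 = 103569/2.


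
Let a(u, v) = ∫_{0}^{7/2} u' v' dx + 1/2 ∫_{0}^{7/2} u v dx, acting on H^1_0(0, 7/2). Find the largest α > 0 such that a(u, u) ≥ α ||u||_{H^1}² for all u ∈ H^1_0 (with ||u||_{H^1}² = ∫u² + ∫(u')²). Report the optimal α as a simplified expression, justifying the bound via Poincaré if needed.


α = (49 + 8*π^2)/(2*(4*π^2 + 49))

Coercivity of a(·,·) on H^1_0(0, 7/2) means a(u, u) ≥ α ||u||_{H^1}² for every u ∈ H^1_0.
The interval has length L = 7/2, and Poincaré/coercivity depend only on L. Here a(u, u) = ∫(u')² + (1/2)·∫u².
Here 0 < c = 1/2 < 1. The condition a(u,u) ≥ α||u||_{H^1}² reads (1−α)∫(u')² ≥ (α−c)∫u². Any admissible α is ≤ 1 (rapidly oscillating u have ∫u²/∫(u')² → 0), and α = 1 would force 0 ≥ (1−c)∫u², impossible since c < 1; so 1−α > 0. By the sharp Poincaré inequality on H^1_0 of an interval of length L, ∫(u')² ≥ (π/L)²∫u² with equality for the first sine mode sin(π(x−x₀)/L) (x₀ the left endpoint), so the inequality holds for all u iff (1−α)(π/L)² ≥ α − c, i.e. α ≤ ((π/L)² + c)/((π/L)² + 1) = (1 + c(L/π)²)/(1 + (L/π)²). With (π/L)² = 4*π^2/49 and c = 1/2, the largest admissible constant is α = ((π/L)² + c)/((π/L)² + 1).
Simplifying, α = (49 + 8*π^2)/(2*(4*π^2 + 49)).


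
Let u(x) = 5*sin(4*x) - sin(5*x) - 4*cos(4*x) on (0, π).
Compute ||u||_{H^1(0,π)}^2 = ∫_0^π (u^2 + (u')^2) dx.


||u||_{H^1(0,π)}^2 = 1360/9 + 723*π/2

u'(x) = 16*sin(4*x) + 20*cos(4*x) - 5*cos(5*x).
Expand u² and (u')² and integrate term by term on (0, π), using: for integers n ≥ 1, ∫_0^π sin²(nx) dx = ∫_0^π cos²(nx) dx = π/2; for n ≠ n', ∫_0^π sin(nx)sin(n'x) dx = ∫_0^π cos(nx)cos(n'x) dx = 0; and by product-to-sum, ∫_0^π sin(nx)cos(n'x) dx = ½∫_0^π [sin((n+n')x) + sin((n−n')x)] dx, which is 0 when n+n' is even and 2n/(n²−n'²) when n+n' is odd (it need not vanish on (0, π)).
  u² squared terms: (-1)²·∫sin(5x)² dx = 1·π/2 = π/2;  (-4)²·∫cos(4x)² dx = 16·π/2 = 8*π;  (5)²·∫sin(4x)² dx = 25·π/2 = 25*π/2.
  u² cross terms: 2·(-1)·(-4)·∫sin(5x)·cos(4x) dx = 8·(10/9) = 80/9;  2·(-1)·(5)·∫sin(5x)·sin(4x) dx = -10·(0) = 0;  2·(-4)·(5)·∫cos(4x)·sin(4x) dx = -40·(0) = 0.
  So ∫_0^π u² dx = π/2 + 8*π + 25*π/2 + 80/9 + 0 + 0 = 80/9 + 21*π.
  (u')² squared terms: (-5)²·∫cos(5x)² dx = 25·π/2 = 25*π/2;  (16)²·∫sin(4x)² dx = 256·π/2 = 128*π;  (20)²·∫cos(4x)² dx = 400·π/2 = 200*π.
  (u')² cross terms: 2·(-5)·(16)·∫cos(5x)·sin(4x) dx = -160·(-8/9) = 1280/9;  2·(-5)·(20)·∫cos(5x)·cos(4x) dx = -200·(0) = 0;  2·(16)·(20)·∫sin(4x)·cos(4x) dx = 640·(0) = 0.
  So ∫_0^π (u')² dx = 25*π/2 + 128*π + 200*π + 1280/9 + 0 + 0 = 1280/9 + 681*π/2.
||u||_{H^1}^2 = (80/9 + 21*π) + (1280/9 + 681*π/2) = 1360/9 + 723*π/2.


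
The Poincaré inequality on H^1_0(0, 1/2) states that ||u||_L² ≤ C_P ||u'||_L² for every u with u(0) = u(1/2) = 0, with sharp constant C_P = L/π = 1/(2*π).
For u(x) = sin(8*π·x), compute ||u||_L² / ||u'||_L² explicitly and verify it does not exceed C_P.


||u||_L² / ||u'||_L² = 1/(8*π) < C_P = 1/(2*π).

u(x) = sin(8*π·x), so u'(x) = 8*π*cos(8*π*x).
Writing u(x) = A·sin(kπx/L) with A = 1 and k = 4, use ∫_0^L sin²(kπx/L) dx = L/2 and ∫_0^L cos²(kπx/L) dx = L/2.
u² = 1·sin²(8*π·x) and (u')² = 64*π^2·cos²(8*π·x), and each of sin², cos² integrates to L/2 = 1/4 over (0, 1/2).
∫_0^1/2 u² dx = 1/4, so ||u||_L² = 1/2.
∫_0^1/2 (u')² dx = 16*π^2, so ||u'||_L² = 4*π.
Ratio ||u||_L² / ||u'||_L² = 1/(8*π).
Sharp Poincaré constant on H^1_0(0, 1/2) is C_P = L/π = 1/(2*π), achieved by sin(2*π·x).
This is the k = 4 harmonic; the ratio L/(kπ) is strictly less than C_P = L/π, consistent with the sharp inequality ||u||_L² ≤ C_P ||u'||_L².


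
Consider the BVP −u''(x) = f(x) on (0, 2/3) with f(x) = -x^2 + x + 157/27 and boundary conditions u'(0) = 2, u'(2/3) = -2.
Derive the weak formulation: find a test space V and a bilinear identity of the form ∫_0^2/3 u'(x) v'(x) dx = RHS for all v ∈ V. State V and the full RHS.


V = H^1(0, 2/3) (v unrestricted at boundary; u is determined up to an additive constant); weak form: ∫_0^2/3 u'v' dx = ∫_0^2/3 (-x^2 + x + 157/27) v dx − 2·v(2/3) − 2·v(0) for all v ∈ V.

Multiply both sides by a test function v and integrate from 0 to 2/3:
  ∫_0^2/3 −u''(x) v(x) dx = ∫_0^2/3 f(x) v(x) dx.
Integrate the LHS by parts once:
  ∫_0^2/3 −u'' v dx = −[u'(x) v(x)]_0^2/3 + ∫_0^2/3 u'(x) v'(x) dx.
Thus ∫_0^2/3 u'(x) v'(x) dx = ∫_0^2/3 f(x) v(x) dx + [u'(x) v(x)]_0^2/3.
Choose V so that boundary terms are either known or forced to vanish.
u has inhomogeneous Neumann u'(0) = 2, u'(2/3) = -2. [u' v]_0^2/3 = (-2)·v(2/3) − (2)·v(0) = − 2·v(2/3) − 2·v(0). Take V = H^1(0, 2/3); boundary term becomes part of RHS.
Weak formulation: find u (satisfying any essential BC) such that ∫_0^2/3 u'(x) v'(x) dx = ∫_0^2/3 f v dx − 2·v(2/3) − 2·v(0) for all v ∈ V (Neumann data are natural BCs: they enter the RHS as boundary terms).
Substituting f(x) = -x^2 + x + 157/27, the right-hand side is ∫_0^2/3 (-x^2 + x + 157/27) v dx − 2·v(2/3) − 2·v(0).
Compatibility check (pure Neumann): taking v ≡ 1 ∈ V gives 0 = ∫_0^2/3 f dx + (-2) − (2), i.e. ∫_0^2/3 f dx must equal u'(0) − u'(2/3) = 4. Indeed ∫_0^2/3 (-x^2 + x + 157/27) dx = 4, so the data are compatible. The solution is then unique only up to an additive constant (fix it e.g. by requiring ∫_0^2/3 u dx = 0).


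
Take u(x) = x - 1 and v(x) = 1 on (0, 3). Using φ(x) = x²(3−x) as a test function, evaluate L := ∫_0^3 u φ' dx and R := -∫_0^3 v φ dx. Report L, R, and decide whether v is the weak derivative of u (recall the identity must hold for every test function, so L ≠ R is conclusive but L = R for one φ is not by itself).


LHS = -27/4, RHS = -27/4. Yes, v = u' weakly.

u(x) = x - 1, classical derivative u'(x) = 1.
φ(x) = x²(3−x), so φ'(x) = 3*x*(2 - x).
Note φ(0) = φ(3) = 0, so the boundary term u·φ vanishes.
LHS = ∫_0^3 u(x) φ'(x) dx = ∫_0^3 (-3*x^3 + 9*x^2 - 6*x) dx. Term by term:
  ∫_0^3 -3*x^3 dx = -243/4;  ∫_0^3 9*x^2 dx = 81;  ∫_0^3 -6*x dx = -27.
Sum: -243/4 + 81 − 27 = -27/4.
So LHS = -27/4.
∫_0^3 v(x) φ(x) dx = ∫_0^3 (-x^3 + 3*x^2) dx. Term by term:
  ∫_0^3 -x^3 dx = -81/4;  ∫_0^3 3*x^2 dx = 27.
Sum: -81/4 + 27 = 27/4.
So RHS = -∫_0^3 v(x) φ(x) dx = -27/4.
LHS = RHS, so the identity holds for this test φ.
Moreover u is smooth here and v(x) = u'(x) = 1 pointwise, so the identity holds for every test function. Hence v is the weak derivative of u.


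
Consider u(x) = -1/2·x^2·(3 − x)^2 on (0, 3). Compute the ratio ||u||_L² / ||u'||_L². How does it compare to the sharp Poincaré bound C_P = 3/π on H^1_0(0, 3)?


||u||_L² / ||u'||_L² = sqrt(3)/2 < C_P = 3/π.

u(x) = -1/2·x^2·(3 − x)^2, so u'(x) = x*(x*(3 - x) - (x - 3)^2).
u(x) = -1/2·x^2·(3 − x)^2 vanishes at x = 0 and x = 3, so u ∈ H^1_0(0, 3). Differentiate via the product rule and integrate the resulting polynomials term by term.
  ∫_0^3 u² dx = ∫_0^3 (x^8/4 - 3*x^7 + 27*x^6/2 - 27*x^5 + 81*x^4/4) dx. Term by term:
    ∫_0^3 x^8/4 dx = 2187/4;  ∫_0^3 -3*x^7 dx = -19683/8;  ∫_0^3 27*x^6/2 dx = 59049/14;
    ∫_0^3 -27*x^5 dx = -6561/2;  ∫_0^3 81*x^4/4 dx = 19683/20.
  Sum: 2187/4 − 19683/8 + 59049/14 − 6561/2 + 19683/20 = 2187/280.
  ∫_0^3 (u')² dx = ∫_0^3 (4*x^6 - 36*x^5 + 117*x^4 - 162*x^3 + 81*x^2) dx. Term by term:
    ∫_0^3 4*x^6 dx = 8748/7;  ∫_0^3 -36*x^5 dx = -4374;  ∫_0^3 117*x^4 dx = 28431/5;
    ∫_0^3 -162*x^3 dx = -6561/2;  ∫_0^3 81*x^2 dx = 729.
  Sum: 8748/7 − 4374 + 28431/5 − 6561/2 + 729 = 729/70.
∫_0^3 u² dx = 2187/280, so ||u||_L² = 27*sqrt(210)/140.
∫_0^3 (u')² dx = 729/70, so ||u'||_L² = 27*sqrt(70)/70.
Ratio ||u||_L² / ||u'||_L² = sqrt(3)/2.
Sharp Poincaré constant on H^1_0(0, 3) is C_P = L/π = 3/π, achieved by sin(π/3·x).
A polynomial bump cannot attain the sharp Poincaré constant (only the first sine eigenfunction does), so the ratio is strictly less than C_P, consistent with ||u||_L² ≤ C_P ||u'||_L².


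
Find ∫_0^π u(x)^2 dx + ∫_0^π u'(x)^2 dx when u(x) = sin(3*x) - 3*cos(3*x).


||u||_{H^1(0,π)}^2 = 50*π

u'(x) = 9*sin(3*x) + 3*cos(3*x).
Expand u² and (u')² and integrate term by term on (0, π), using: for integers n ≥ 1, ∫_0^π sin²(nx) dx = ∫_0^π cos²(nx) dx = π/2; for n ≠ n', ∫_0^π sin(nx)sin(n'x) dx = ∫_0^π cos(nx)cos(n'x) dx = 0; and by product-to-sum, ∫_0^π sin(nx)cos(n'x) dx = ½∫_0^π [sin((n+n')x) + sin((n−n')x)] dx, which is 0 when n+n' is even and 2n/(n²−n'²) when n+n' is odd (it need not vanish on (0, π)).
  u² squared terms: (-3)²·∫cos(3x)² dx = 9·π/2 = 9*π/2;  (1)²·∫sin(3x)² dx = 1·π/2 = π/2.
  u² cross terms: 2·(-3)·(1)·∫cos(3x)·sin(3x) dx = -6·(0) = 0.
  So ∫_0^π u² dx = 9*π/2 + π/2 + 0 = 5*π.
  (u')² squared terms: (3)²·∫cos(3x)² dx = 9·π/2 = 9*π/2;  (9)²·∫sin(3x)² dx = 81·π/2 = 81*π/2.
  (u')² cross terms: 2·(3)·(9)·∫cos(3x)·sin(3x) dx = 54·(0) = 0.
  So ∫_0^π (u')² dx = 9*π/2 + 81*π/2 + 0 = 45*π.
||u||_{H^1}^2 = (5*π) + (45*π) = 50*π.


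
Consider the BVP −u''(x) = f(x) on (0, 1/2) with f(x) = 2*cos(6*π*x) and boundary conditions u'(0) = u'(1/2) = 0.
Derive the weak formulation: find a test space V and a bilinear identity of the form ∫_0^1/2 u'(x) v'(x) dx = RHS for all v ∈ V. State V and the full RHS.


V = H^1(0, 1/2) (no boundary constraint on v; u is determined up to an additive constant); weak form: ∫_0^1/2 u'v' dx = ∫_0^1/2 (2*cos(6*π*x)) v dx for all v ∈ V.

Multiply both sides by a test function v and integrate from 0 to 1/2:
  ∫_0^1/2 −u''(x) v(x) dx = ∫_0^1/2 f(x) v(x) dx.
Integrate the LHS by parts once:
  ∫_0^1/2 −u'' v dx = −[u'(x) v(x)]_0^1/2 + ∫_0^1/2 u'(x) v'(x) dx.
Thus ∫_0^1/2 u'(x) v'(x) dx = ∫_0^1/2 f(x) v(x) dx + [u'(x) v(x)]_0^1/2.
Choose V so that boundary terms are either known or forced to vanish.
u has homogeneous Neumann: u'(0) = u'(1/2) = 0. So [u' v]_0^1/2 = 0·v(1/2) − 0·v(0) = 0 for any v; take V = H^1(0, 1/2).
Weak formulation: find u (satisfying any essential BC) such that ∫_0^1/2 u'(x) v'(x) dx = ∫_0^1/2 f v dx for all v ∈ V (homogeneous Neumann, so boundary terms vanish).
Substituting f(x) = 2*cos(6*π*x), the right-hand side is ∫_0^1/2 (2*cos(6*π*x)) v dx.
Compatibility check (pure Neumann): taking v ≡ 1 ∈ V gives 0 = ∫_0^1/2 f dx + (0) − (0), i.e. ∫_0^1/2 f dx must equal u'(0) − u'(1/2) = 0. Indeed ∫_0^1/2 (2*cos(6*π*x)) dx = 0, so the data are compatible. The solution is then unique only up to an additive constant (fix it e.g. by requiring ∫_0^1/2 u dx = 0).


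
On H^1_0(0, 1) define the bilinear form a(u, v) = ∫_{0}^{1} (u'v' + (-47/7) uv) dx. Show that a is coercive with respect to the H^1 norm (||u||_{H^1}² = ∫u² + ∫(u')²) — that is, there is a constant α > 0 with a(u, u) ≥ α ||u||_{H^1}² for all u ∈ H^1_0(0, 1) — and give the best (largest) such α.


α = (-47/7 + π^2)/(1 + π^2)

Coercivity of a(·,·) on H^1_0(0, 1) means a(u, u) ≥ α ||u||_{H^1}² for every u ∈ H^1_0.
The interval has length L = 1, and Poincaré/coercivity depend only on L. Here a(u, u) = ∫(u')² + (-47/7)·∫u².
Here c = -47/7 < 0 with |c| < (π/L)² = π^2, so coercivity still holds. The condition a(u,u) ≥ α||u||_{H^1}² reads (1−α)∫(u')² ≥ (α−c)∫u². Any admissible α is ≤ 1 (rapidly oscillating u have ∫u²/∫(u')² → 0), and α = 1 would force 0 ≥ (1−c)∫u², impossible since c < 1; so 1−α > 0. By the sharp Poincaré inequality on H^1_0 of an interval of length L, ∫(u')² ≥ (π/L)²∫u² with equality for the first sine mode sin(π(x−x₀)/L) (x₀ the left endpoint), so the inequality holds for all u iff (1−α)(π/L)² ≥ α − c, i.e. α ≤ ((π/L)² + c)/((π/L)² + 1) = (1 + c(L/π)²)/(1 + (L/π)²). (Direct route, valid since c ≤ 0: Poincaré gives c∫u² ≥ c(L/π)²∫(u')², so a(u,u) ≥ (1 + c(L/π)²)∫(u')², while ||u||_{H^1}² ≤ (1 + (L/π)²)∫(u')²; dividing yields the same α.) With (π/L)² = π^2 and c = -47/7, the largest admissible constant is α = ((π/L)² + c)/((π/L)² + 1).
Simplifying, α = (-47/7 + π^2)/(1 + π^2).


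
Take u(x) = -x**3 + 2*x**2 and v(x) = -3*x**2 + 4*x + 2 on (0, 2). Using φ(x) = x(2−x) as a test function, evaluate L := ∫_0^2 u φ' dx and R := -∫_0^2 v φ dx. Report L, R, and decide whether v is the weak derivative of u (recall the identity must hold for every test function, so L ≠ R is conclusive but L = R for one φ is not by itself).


LHS = -8/15, RHS = -16/5. No, v is not the weak derivative of u.

u(x) = -x**3 + 2*x**2, classical derivative u'(x) = -3*x**2 + 4*x.
φ(x) = x(2−x), so φ'(x) = 2 - 2*x.
Note φ(0) = φ(2) = 0, so the boundary term u·φ vanishes.
LHS = ∫_0^2 u(x) φ'(x) dx = ∫_0^2 (2*x^4 - 6*x^3 + 4*x^2) dx. Term by term:
  ∫_0^2 2*x^4 dx = 64/5;  ∫_0^2 -6*x^3 dx = -24;  ∫_0^2 4*x^2 dx = 32/3.
Sum: 64/5 − 24 + 32/3 = -8/15.
So LHS = -8/15.
∫_0^2 v(x) φ(x) dx = ∫_0^2 (3*x^4 - 10*x^3 + 6*x^2 + 4*x) dx. Term by term:
  ∫_0^2 3*x^4 dx = 96/5;  ∫_0^2 -10*x^3 dx = -40;  ∫_0^2 6*x^2 dx = 16;
  ∫_0^2 4*x dx = 8.
Sum: 96/5 − 40 + 16 + 8 = 16/5.
So RHS = -∫_0^2 v(x) φ(x) dx = -16/5.
LHS − RHS = 8/3 ≠ 0, so the identity fails.
(For a valid weak derivative the identity must hold for EVERY test function, in particular this one. The failure shows v is NOT the weak derivative of u.)
Correct weak derivative would be u'(x) = -3*x**2 + 4*x.


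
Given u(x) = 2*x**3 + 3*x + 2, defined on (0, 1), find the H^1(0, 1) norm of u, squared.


||u||_{H^1}^2 = 1616/35

The H^1 norm (squared) on an interval (0, L) is
  ||u||_{H^1}^2 = ∫_0^L u(x)^2 dx + ∫_0^L u'(x)^2 dx.
Compute u'(x) = 6*x**2 + 3.
Then u(x)^2 = 4*x**6 + 12*x**4 + 8*x**3 + 9*x**2 + 12*x + 4 and u'(x)^2 = 36*x**4 + 36*x**2 + 9.
Integrate each monomial from 0 to 1 using ∫_0^1 c·x^n dx = c·1^(n+1)/(n+1):
  ∫_0^1 u(x)^2 dx = ∫_0^1 (4*x^6 + 12*x^4 + 8*x^3 + 9*x^2 + 12*x + 4) dx. Term by term:
    ∫_0^1 4*x^6 dx = 4/7;  ∫_0^1 12*x^4 dx = 12/5;  ∫_0^1 8*x^3 dx = 2;
    ∫_0^1 9*x^2 dx = 3;  ∫_0^1 12*x dx = 6;  ∫_0^1 4 dx = 4.
  Sum: 4/7 + 12/5 + 2 + 3 + 6 + 4 = 629/35.
  ∫_0^1 u'(x)^2 dx = ∫_0^1 (36*x^4 + 36*x^2 + 9) dx. Term by term:
    ∫_0^1 36*x^4 dx = 36/5;  ∫_0^1 36*x^2 dx = 12;  ∫_0^1 9 dx = 9.
  Sum: 36/5 + 12 + 9 = 141/5.
Adding: ||u||_{H^1}^2 = 629/35 + 141/5 = 1616/35.


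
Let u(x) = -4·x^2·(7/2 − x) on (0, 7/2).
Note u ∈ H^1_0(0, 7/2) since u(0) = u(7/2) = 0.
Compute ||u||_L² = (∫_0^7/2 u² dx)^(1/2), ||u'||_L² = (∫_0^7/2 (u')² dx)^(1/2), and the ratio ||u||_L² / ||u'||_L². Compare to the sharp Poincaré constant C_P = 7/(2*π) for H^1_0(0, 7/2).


||u||_L² / ||u'||_L² = sqrt(14)/4 < C_P = 7/(2*π).

u(x) = -4·x^2·(7/2 − x), so u'(x) = 4*x*(3*x - 7).
u(x) = -4·x^2·(7/2 − x) vanishes at x = 0 and x = 7/2, so u ∈ H^1_0(0, 7/2). Differentiate via the product rule and integrate the resulting polynomials term by term.
  ∫_0^7/2 u² dx = ∫_0^7/2 (16*x^6 - 112*x^5 + 196*x^4) dx. Term by term:
    ∫_0^7/2 16*x^6 dx = 117649/8;  ∫_0^7/2 -112*x^5 dx = -823543/24;  ∫_0^7/2 196*x^4 dx = 823543/40.
  Sum: 117649/8 − 823543/24 + 823543/40 = 117649/120.
  ∫_0^7/2 (u')² dx = ∫_0^7/2 (144*x^4 - 672*x^3 + 784*x^2) dx. Term by term:
    ∫_0^7/2 144*x^4 dx = 151263/10;  ∫_0^7/2 -672*x^3 dx = -50421/2;  ∫_0^7/2 784*x^2 dx = 33614/3.
  Sum: 151263/10 − 50421/2 + 33614/3 = 16807/15.
∫_0^7/2 u² dx = 117649/120, so ||u||_L² = 343*sqrt(30)/60.
∫_0^7/2 (u')² dx = 16807/15, so ||u'||_L² = 49*sqrt(105)/15.
Ratio ||u||_L² / ||u'||_L² = sqrt(14)/4.
Sharp Poincaré constant on H^1_0(0, 7/2) is C_P = L/π = 7/(2*π), achieved by sin(2*π/7·x).
A polynomial bump cannot attain the sharp Poincaré constant (only the first sine eigenfunction does), so the ratio is strictly less than C_P, consistent with ||u||_L² ≤ C_P ||u'||_L².


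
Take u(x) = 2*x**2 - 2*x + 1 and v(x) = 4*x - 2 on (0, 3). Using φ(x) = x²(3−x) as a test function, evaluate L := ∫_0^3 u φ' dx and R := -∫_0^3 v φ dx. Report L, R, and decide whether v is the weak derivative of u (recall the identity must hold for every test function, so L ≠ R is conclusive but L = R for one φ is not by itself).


LHS = -351/10, RHS = -351/10. Yes, v = u' weakly.

u(x) = 2*x**2 - 2*x + 1, classical derivative u'(x) = 4*x - 2.
φ(x) = x²(3−x), so φ'(x) = 3*x*(2 - x).
Note φ(0) = φ(3) = 0, so the boundary term u·φ vanishes.
LHS = ∫_0^3 u(x) φ'(x) dx = ∫_0^3 (-6*x^4 + 18*x^3 - 15*x^2 + 6*x) dx. Term by term:
  ∫_0^3 -6*x^4 dx = -1458/5;  ∫_0^3 18*x^3 dx = 729/2;  ∫_0^3 -15*x^2 dx = -135;
  ∫_0^3 6*x dx = 27.
Sum: -1458/5 + 729/2 − 135 + 27 = -351/10.
So LHS = -351/10.
∫_0^3 v(x) φ(x) dx = ∫_0^3 (-4*x^4 + 14*x^3 - 6*x^2) dx. Term by term:
  ∫_0^3 -4*x^4 dx = -972/5;  ∫_0^3 14*x^3 dx = 567/2;  ∫_0^3 -6*x^2 dx = -54.
Sum: -972/5 + 567/2 − 54 = 351/10.
So RHS = -∫_0^3 v(x) φ(x) dx = -351/10.
LHS = RHS, so the identity holds for this test φ.
Moreover u is smooth here and v(x) = u'(x) = 4*x - 2 pointwise, so the identity holds for every test function. Hence v is the weak derivative of u.


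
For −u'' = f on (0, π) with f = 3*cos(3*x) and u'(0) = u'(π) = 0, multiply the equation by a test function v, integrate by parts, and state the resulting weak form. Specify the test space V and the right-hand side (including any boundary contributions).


V = H^1(0, π) (no boundary constraint on v; u is determined up to an additive constant); weak form: ∫_0^π u'v' dx = ∫_0^π (3*cos(3*x)) v dx for all v ∈ V.

Multiply both sides by a test function v and integrate from 0 to π:
  ∫_0^π −u''(x) v(x) dx = ∫_0^π f(x) v(x) dx.
Integrate the LHS by parts once:
  ∫_0^π −u'' v dx = −[u'(x) v(x)]_0^π + ∫_0^π u'(x) v'(x) dx.
Thus ∫_0^π u'(x) v'(x) dx = ∫_0^π f(x) v(x) dx + [u'(x) v(x)]_0^π.
Choose V so that boundary terms are either known or forced to vanish.
u has homogeneous Neumann: u'(0) = u'(π) = 0. So [u' v]_0^π = 0·v(π) − 0·v(0) = 0 for any v; take V = H^1(0, π).
Weak formulation: find u (satisfying any essential BC) such that ∫_0^π u'(x) v'(x) dx = ∫_0^π f v dx for all v ∈ V (homogeneous Neumann, so boundary terms vanish).
Substituting f(x) = 3*cos(3*x), the right-hand side is ∫_0^π (3*cos(3*x)) v dx.
Compatibility check (pure Neumann): taking v ≡ 1 ∈ V gives 0 = ∫_0^π f dx + (0) − (0), i.e. ∫_0^π f dx must equal u'(0) − u'(π) = 0. Indeed ∫_0^π (3*cos(3*x)) dx = 0, so the data are compatible. The solution is then unique only up to an additive constant (fix it e.g. by requiring ∫_0^π u dx = 0).


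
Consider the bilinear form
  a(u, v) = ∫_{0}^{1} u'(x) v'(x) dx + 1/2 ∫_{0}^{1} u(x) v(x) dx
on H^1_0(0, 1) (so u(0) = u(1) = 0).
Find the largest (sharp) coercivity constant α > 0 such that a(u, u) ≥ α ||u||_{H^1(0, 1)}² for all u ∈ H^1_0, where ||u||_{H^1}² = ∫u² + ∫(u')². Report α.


α = (1/2 + π^2)/(1 + π^2)

Coercivity of a(·,·) on H^1_0(0, 1) means a(u, u) ≥ α ||u||_{H^1}² for every u ∈ H^1_0.
The interval has length L = 1, and Poincaré/coercivity depend only on L. Here a(u, u) = ∫(u')² + (1/2)·∫u².
Here 0 < c = 1/2 < 1. The condition a(u,u) ≥ α||u||_{H^1}² reads (1−α)∫(u')² ≥ (α−c)∫u². Any admissible α is ≤ 1 (rapidly oscillating u have ∫u²/∫(u')² → 0), and α = 1 would force 0 ≥ (1−c)∫u², impossible since c < 1; so 1−α > 0. By the sharp Poincaré inequality on H^1_0 of an interval of length L, ∫(u')² ≥ (π/L)²∫u² with equality for the first sine mode sin(π(x−x₀)/L) (x₀ the left endpoint), so the inequality holds for all u iff (1−α)(π/L)² ≥ α − c, i.e. α ≤ ((π/L)² + c)/((π/L)² + 1) = (1 + c(L/π)²)/(1 + (L/π)²). With (π/L)² = π^2 and c = 1/2, the largest admissible constant is α = ((π/L)² + c)/((π/L)² + 1).
Simplifying, α = (1/2 + π^2)/(1 + π^2).


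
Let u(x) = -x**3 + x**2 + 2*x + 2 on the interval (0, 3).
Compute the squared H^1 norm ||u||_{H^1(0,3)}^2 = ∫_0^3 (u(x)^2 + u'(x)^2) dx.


||u||_{H^1}^2 = 7491/35

The H^1 norm (squared) on an interval (0, L) is
  ||u||_{H^1}^2 = ∫_0^L u(x)^2 dx + ∫_0^L u'(x)^2 dx.
Compute u'(x) = -3*x**2 + 2*x + 2.
Then u(x)^2 = x**6 - 2*x**5 - 3*x**4 + 8*x**2 + 8*x + 4 and u'(x)^2 = 9*x**4 - 12*x**3 - 8*x**2 + 8*x + 4.
Integrate each monomial from 0 to 3 using ∫_0^3 c·x^n dx = c·3^(n+1)/(n+1):
  ∫_0^3 u(x)^2 dx = ∫_0^3 (x^6 - 2*x^5 - 3*x^4 + 8*x^2 + 8*x + 4) dx. Term by term:
    ∫_0^3 x^6 dx = 2187/7;  ∫_0^3 -2*x^5 dx = -243;  ∫_0^3 -3*x^4 dx = -729/5;
    ∫_0^3 8*x^2 dx = 72;  ∫_0^3 8*x dx = 36;  ∫_0^3 4 dx = 12.
  Sum: 2187/7 − 243 − 729/5 + 72 + 36 + 12 = 1527/35.
  ∫_0^3 u'(x)^2 dx = ∫_0^3 (9*x^4 - 12*x^3 - 8*x^2 + 8*x + 4) dx. Term by term:
    ∫_0^3 9*x^4 dx = 2187/5;  ∫_0^3 -12*x^3 dx = -243;  ∫_0^3 -8*x^2 dx = -72;
    ∫_0^3 8*x dx = 36;  ∫_0^3 4 dx = 12.
  Sum: 2187/5 − 243 − 72 + 36 + 12 = 852/5.
Adding: ||u||_{H^1}^2 = 1527/35 + 852/5 = 7491/35.


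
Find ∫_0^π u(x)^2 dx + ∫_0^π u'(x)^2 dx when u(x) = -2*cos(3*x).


||u||_{H^1(0,π)}^2 = 20*π

u'(x) = 6*sin(3*x).
Expand u² and (u')² and integrate term by term on (0, π), using: for integers n ≥ 1, ∫_0^π sin²(nx) dx = ∫_0^π cos²(nx) dx = π/2; for n ≠ n', ∫_0^π sin(nx)sin(n'x) dx = ∫_0^π cos(nx)cos(n'x) dx = 0; and by product-to-sum, ∫_0^π sin(nx)cos(n'x) dx = ½∫_0^π [sin((n+n')x) + sin((n−n')x)] dx, which is 0 when n+n' is even and 2n/(n²−n'²) when n+n' is odd (it need not vanish on (0, π)).
  u² squared terms: (-2)²·∫cos(3x)² dx = 4·π/2 = 2*π.
  So ∫_0^π u² dx = 2*π.
  (u')² squared terms: (6)²·∫sin(3x)² dx = 36·π/2 = 18*π.
  So ∫_0^π (u')² dx = 18*π.
||u||_{H^1}^2 = (2*π) + (18*π) = 20*π.


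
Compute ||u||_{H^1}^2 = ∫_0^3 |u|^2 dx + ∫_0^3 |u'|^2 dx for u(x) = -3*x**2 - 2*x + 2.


||u||_{H^1}^2 = 5142/5

The H^1 norm (squared) on an interval (0, L) is
  ||u||_{H^1}^2 = ∫_0^L u(x)^2 dx + ∫_0^L u'(x)^2 dx.
Compute u'(x) = -6*x - 2.
Then u(x)^2 = 9*x**4 + 12*x**3 - 8*x**2 - 8*x + 4 and u'(x)^2 = 36*x**2 + 24*x + 4.
Integrate each monomial from 0 to 3 using ∫_0^3 c·x^n dx = c·3^(n+1)/(n+1):
  ∫_0^3 u(x)^2 dx = ∫_0^3 (9*x^4 + 12*x^3 - 8*x^2 - 8*x + 4) dx. Term by term:
    ∫_0^3 9*x^4 dx = 2187/5;  ∫_0^3 12*x^3 dx = 243;  ∫_0^3 -8*x^2 dx = -72;
    ∫_0^3 -8*x dx = -36;  ∫_0^3 4 dx = 12.
  Sum: 2187/5 + 243 − 72 − 36 + 12 = 2922/5.
  ∫_0^3 u'(x)^2 dx = ∫_0^3 (36*x^2 + 24*x + 4) dx. Term by term:
    ∫_0^3 36*x^2 dx = 324;  ∫_0^3 24*x dx = 108;  ∫_0^3 4 dx = 12.
  Sum: 324 + 108 + 12 = 444.
Adding: ||u||_{H^1}^2 = 2922/5 + 444 = 5142/5.


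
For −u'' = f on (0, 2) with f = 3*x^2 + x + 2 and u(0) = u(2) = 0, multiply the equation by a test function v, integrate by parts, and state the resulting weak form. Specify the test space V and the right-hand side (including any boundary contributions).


V = H^1_0(0, 2) (so v(0) = v(2) = 0); weak form: ∫_0^2 u'v' dx = ∫_0^2 (3*x^2 + x + 2) v dx for all v ∈ V.

Multiply both sides by a test function v and integrate from 0 to 2:
  ∫_0^2 −u''(x) v(x) dx = ∫_0^2 f(x) v(x) dx.
Integrate the LHS by parts once:
  ∫_0^2 −u'' v dx = −[u'(x) v(x)]_0^2 + ∫_0^2 u'(x) v'(x) dx.
Thus ∫_0^2 u'(x) v'(x) dx = ∫_0^2 f(x) v(x) dx + [u'(x) v(x)]_0^2.
Choose V so that boundary terms are either known or forced to vanish.
u is Dirichlet: u(0) = u(2) = 0. Let V = H^1_0(0, 2); then v(0) = v(2) = 0, and [u' v]_0^2 = 0.
Weak formulation: find u (satisfying any essential BC) such that ∫_0^2 u'(x) v'(x) dx = ∫_0^2 f v dx for all v ∈ V.
Substituting f(x) = 3*x^2 + x + 2, the right-hand side is ∫_0^2 (3*x^2 + x + 2) v dx.


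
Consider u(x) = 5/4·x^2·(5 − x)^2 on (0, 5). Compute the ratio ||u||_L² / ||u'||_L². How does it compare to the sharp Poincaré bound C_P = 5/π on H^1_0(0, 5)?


||u||_L² / ||u'||_L² = 5*sqrt(3)/6 < C_P = 5/π.

u(x) = 5/4·x^2·(5 − x)^2, so u'(x) = 5*x*(x - 5)*(2*x - 5)/2.
u(x) = 5/4·x^2·(5 − x)^2 vanishes at x = 0 and x = 5, so u ∈ H^1_0(0, 5). Differentiate via the product rule and integrate the resulting polynomials term by term.
  ∫_0^5 u² dx = ∫_0^5 (25*x^8/16 - 125*x^7/4 + 1875*x^6/8 - 3125*x^5/4 + 15625*x^4/16) dx. Term by term:
    ∫_0^5 25*x^8/16 dx = 48828125/144;  ∫_0^5 -125*x^7/4 dx = -48828125/32;  ∫_0^5 1875*x^6/8 dx = 146484375/56;
    ∫_0^5 -3125*x^5/4 dx = -48828125/24;  ∫_0^5 15625*x^4/16 dx = 9765625/16.
  Sum: 48828125/144 − 48828125/32 + 146484375/56 − 48828125/24 + 9765625/16 = 9765625/2016.
  ∫_0^5 (u')² dx = ∫_0^5 (25*x^6 - 375*x^5 + 8125*x^4/4 - 9375*x^3/2 + 15625*x^2/4) dx. Term by term:
    ∫_0^5 25*x^6 dx = 1953125/7;  ∫_0^5 -375*x^5 dx = -1953125/2;  ∫_0^5 8125*x^4/4 dx = 5078125/4;
    ∫_0^5 -9375*x^3/2 dx = -5859375/8;  ∫_0^5 15625*x^2/4 dx = 1953125/12.
  Sum: 1953125/7 − 1953125/2 + 5078125/4 − 5859375/8 + 1953125/12 = 390625/168.
∫_0^5 u² dx = 9765625/2016, so ||u||_L² = 3125*sqrt(14)/168.
∫_0^5 (u')² dx = 390625/168, so ||u'||_L² = 625*sqrt(42)/84.
Ratio ||u||_L² / ||u'||_L² = 5*sqrt(3)/6.
Sharp Poincaré constant on H^1_0(0, 5) is C_P = L/π = 5/π, achieved by sin(π/5·x).
A polynomial bump cannot attain the sharp Poincaré constant (only the first sine eigenfunction does), so the ratio is strictly less than C_P, consistent with ||u||_L² ≤ C_P ||u'||_L².


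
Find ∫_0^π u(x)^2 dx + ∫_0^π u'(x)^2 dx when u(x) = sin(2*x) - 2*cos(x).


||u||_{H^1(0,π)}^2 = -32/3 + 13*π/2

u'(x) = 2*sin(x) + 2*cos(2*x).
Expand u² and (u')² and integrate term by term on (0, π), using: for integers n ≥ 1, ∫_0^π sin²(nx) dx = ∫_0^π cos²(nx) dx = π/2; for n ≠ n', ∫_0^π sin(nx)sin(n'x) dx = ∫_0^π cos(nx)cos(n'x) dx = 0; and by product-to-sum, ∫_0^π sin(nx)cos(n'x) dx = ½∫_0^π [sin((n+n')x) + sin((n−n')x)] dx, which is 0 when n+n' is even and 2n/(n²−n'²) when n+n' is odd (it need not vanish on (0, π)).
  u² squared terms: (-2)²·∫cos(x)² dx = 4·π/2 = 2*π;  (1)²·∫sin(2x)² dx = 1·π/2 = π/2.
  u² cross terms: 2·(-2)·(1)·∫cos(x)·sin(2x) dx = -4·(4/3) = -16/3.
  So ∫_0^π u² dx = 2*π + π/2 − 16/3 = -16/3 + 5*π/2.
  (u')² squared terms: (2)²·∫cos(2x)² dx = 4·π/2 = 2*π;  (2)²·∫sin(x)² dx = 4·π/2 = 2*π.
  (u')² cross terms: 2·(2)·(2)·∫cos(2x)·sin(x) dx = 8·(-2/3) = -16/3.
  So ∫_0^π (u')² dx = 2*π + 2*π − 16/3 = -16/3 + 4*π.
||u||_{H^1}^2 = (-16/3 + 5*π/2) + (-16/3 + 4*π) = -32/3 + 13*π/2.


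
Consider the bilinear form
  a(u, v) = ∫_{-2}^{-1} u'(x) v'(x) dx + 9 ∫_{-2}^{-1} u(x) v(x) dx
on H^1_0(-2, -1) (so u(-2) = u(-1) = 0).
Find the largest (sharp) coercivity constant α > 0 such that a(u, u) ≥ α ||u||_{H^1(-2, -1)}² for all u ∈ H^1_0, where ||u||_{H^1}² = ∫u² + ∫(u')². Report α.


α = 1

Coercivity of a(·,·) on H^1_0(-2, -1) means a(u, u) ≥ α ||u||_{H^1}² for every u ∈ H^1_0.
The interval has length L = 1, and Poincaré/coercivity depend only on L. Here a(u, u) = ∫(u')² + (9)·∫u².
Here c = 9 ≥ 1, so a(u,u) = ∫(u')² + c∫u² ≥ ∫(u')² + ∫u² = ||u||_{H^1}², i.e. α = 1 works. No larger α is possible: a(u,u) ≥ α||u||_{H^1}² means (1−α)∫(u')² ≥ (α−c)∫u², and for the modes u_n = sin(nπ(x−x₀)/L) (x₀ the left endpoint) one has ∫u_n²/∫(u_n')² = (L/(nπ))² → 0, so a(u_n,u_n)/||u_n||_{H^1}² → 1. Hence the optimal constant is α = 1.
Therefore α = 1.
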